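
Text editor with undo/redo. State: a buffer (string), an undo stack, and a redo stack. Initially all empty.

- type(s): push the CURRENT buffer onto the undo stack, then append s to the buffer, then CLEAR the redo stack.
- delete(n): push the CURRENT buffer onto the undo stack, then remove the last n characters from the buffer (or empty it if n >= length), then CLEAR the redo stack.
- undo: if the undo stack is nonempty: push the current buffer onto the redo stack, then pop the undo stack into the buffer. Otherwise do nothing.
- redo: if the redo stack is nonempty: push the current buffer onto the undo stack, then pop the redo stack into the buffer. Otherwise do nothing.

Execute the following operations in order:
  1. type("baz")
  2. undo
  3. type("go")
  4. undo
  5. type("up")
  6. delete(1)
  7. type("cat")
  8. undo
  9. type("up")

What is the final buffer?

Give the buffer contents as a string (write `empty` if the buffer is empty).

Answer: uup

Derivation:
After op 1 (type): buf='baz' undo_depth=1 redo_depth=0
After op 2 (undo): buf='(empty)' undo_depth=0 redo_depth=1
After op 3 (type): buf='go' undo_depth=1 redo_depth=0
After op 4 (undo): buf='(empty)' undo_depth=0 redo_depth=1
After op 5 (type): buf='up' undo_depth=1 redo_depth=0
After op 6 (delete): buf='u' undo_depth=2 redo_depth=0
After op 7 (type): buf='ucat' undo_depth=3 redo_depth=0
After op 8 (undo): buf='u' undo_depth=2 redo_depth=1
After op 9 (type): buf='uup' undo_depth=3 redo_depth=0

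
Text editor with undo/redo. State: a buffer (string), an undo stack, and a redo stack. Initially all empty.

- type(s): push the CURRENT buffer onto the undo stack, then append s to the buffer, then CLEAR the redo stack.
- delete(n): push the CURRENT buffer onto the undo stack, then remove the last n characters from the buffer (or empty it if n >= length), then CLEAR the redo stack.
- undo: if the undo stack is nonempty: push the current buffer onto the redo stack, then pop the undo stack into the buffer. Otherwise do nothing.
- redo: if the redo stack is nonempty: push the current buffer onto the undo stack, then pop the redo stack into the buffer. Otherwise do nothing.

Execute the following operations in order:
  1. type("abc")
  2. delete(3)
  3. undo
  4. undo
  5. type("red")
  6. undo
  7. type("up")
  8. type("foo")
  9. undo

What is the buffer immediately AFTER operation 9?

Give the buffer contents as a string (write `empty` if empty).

Answer: up

Derivation:
After op 1 (type): buf='abc' undo_depth=1 redo_depth=0
After op 2 (delete): buf='(empty)' undo_depth=2 redo_depth=0
After op 3 (undo): buf='abc' undo_depth=1 redo_depth=1
After op 4 (undo): buf='(empty)' undo_depth=0 redo_depth=2
After op 5 (type): buf='red' undo_depth=1 redo_depth=0
After op 6 (undo): buf='(empty)' undo_depth=0 redo_depth=1
After op 7 (type): buf='up' undo_depth=1 redo_depth=0
After op 8 (type): buf='upfoo' undo_depth=2 redo_depth=0
After op 9 (undo): buf='up' undo_depth=1 redo_depth=1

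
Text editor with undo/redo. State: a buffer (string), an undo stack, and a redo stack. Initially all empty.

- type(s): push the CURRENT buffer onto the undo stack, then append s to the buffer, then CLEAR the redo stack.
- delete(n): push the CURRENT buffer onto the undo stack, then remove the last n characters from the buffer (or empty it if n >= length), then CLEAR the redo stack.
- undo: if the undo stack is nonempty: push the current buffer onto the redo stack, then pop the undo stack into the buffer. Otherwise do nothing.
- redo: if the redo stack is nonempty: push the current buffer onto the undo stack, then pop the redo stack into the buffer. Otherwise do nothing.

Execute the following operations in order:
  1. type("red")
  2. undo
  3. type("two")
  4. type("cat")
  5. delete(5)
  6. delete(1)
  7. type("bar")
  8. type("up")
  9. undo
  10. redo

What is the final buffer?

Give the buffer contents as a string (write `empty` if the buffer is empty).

Answer: barup

Derivation:
After op 1 (type): buf='red' undo_depth=1 redo_depth=0
After op 2 (undo): buf='(empty)' undo_depth=0 redo_depth=1
After op 3 (type): buf='two' undo_depth=1 redo_depth=0
After op 4 (type): buf='twocat' undo_depth=2 redo_depth=0
After op 5 (delete): buf='t' undo_depth=3 redo_depth=0
After op 6 (delete): buf='(empty)' undo_depth=4 redo_depth=0
After op 7 (type): buf='bar' undo_depth=5 redo_depth=0
After op 8 (type): buf='barup' undo_depth=6 redo_depth=0
After op 9 (undo): buf='bar' undo_depth=5 redo_depth=1
After op 10 (redo): buf='barup' undo_depth=6 redo_depth=0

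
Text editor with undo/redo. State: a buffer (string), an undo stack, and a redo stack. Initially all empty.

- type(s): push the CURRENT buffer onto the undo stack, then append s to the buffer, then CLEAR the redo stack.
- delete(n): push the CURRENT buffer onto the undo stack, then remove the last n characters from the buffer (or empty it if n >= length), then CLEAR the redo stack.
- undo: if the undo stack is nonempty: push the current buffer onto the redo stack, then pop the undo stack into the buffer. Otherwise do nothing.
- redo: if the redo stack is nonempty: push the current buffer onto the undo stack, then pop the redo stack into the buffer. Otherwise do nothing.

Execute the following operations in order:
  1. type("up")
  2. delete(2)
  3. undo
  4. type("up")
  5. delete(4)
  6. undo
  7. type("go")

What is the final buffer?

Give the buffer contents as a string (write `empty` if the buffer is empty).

After op 1 (type): buf='up' undo_depth=1 redo_depth=0
After op 2 (delete): buf='(empty)' undo_depth=2 redo_depth=0
After op 3 (undo): buf='up' undo_depth=1 redo_depth=1
After op 4 (type): buf='upup' undo_depth=2 redo_depth=0
After op 5 (delete): buf='(empty)' undo_depth=3 redo_depth=0
After op 6 (undo): buf='upup' undo_depth=2 redo_depth=1
After op 7 (type): buf='upupgo' undo_depth=3 redo_depth=0

Answer: upupgo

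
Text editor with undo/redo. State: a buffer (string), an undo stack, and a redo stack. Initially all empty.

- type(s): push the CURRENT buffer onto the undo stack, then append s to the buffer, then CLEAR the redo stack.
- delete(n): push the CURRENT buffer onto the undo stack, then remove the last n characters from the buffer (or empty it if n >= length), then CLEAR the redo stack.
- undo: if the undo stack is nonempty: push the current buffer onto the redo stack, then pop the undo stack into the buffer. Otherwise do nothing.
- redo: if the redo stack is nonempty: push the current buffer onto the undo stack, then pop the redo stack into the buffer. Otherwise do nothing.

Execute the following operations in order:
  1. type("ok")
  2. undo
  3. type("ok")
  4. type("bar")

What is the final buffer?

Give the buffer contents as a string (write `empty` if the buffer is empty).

After op 1 (type): buf='ok' undo_depth=1 redo_depth=0
After op 2 (undo): buf='(empty)' undo_depth=0 redo_depth=1
After op 3 (type): buf='ok' undo_depth=1 redo_depth=0
After op 4 (type): buf='okbar' undo_depth=2 redo_depth=0

Answer: okbar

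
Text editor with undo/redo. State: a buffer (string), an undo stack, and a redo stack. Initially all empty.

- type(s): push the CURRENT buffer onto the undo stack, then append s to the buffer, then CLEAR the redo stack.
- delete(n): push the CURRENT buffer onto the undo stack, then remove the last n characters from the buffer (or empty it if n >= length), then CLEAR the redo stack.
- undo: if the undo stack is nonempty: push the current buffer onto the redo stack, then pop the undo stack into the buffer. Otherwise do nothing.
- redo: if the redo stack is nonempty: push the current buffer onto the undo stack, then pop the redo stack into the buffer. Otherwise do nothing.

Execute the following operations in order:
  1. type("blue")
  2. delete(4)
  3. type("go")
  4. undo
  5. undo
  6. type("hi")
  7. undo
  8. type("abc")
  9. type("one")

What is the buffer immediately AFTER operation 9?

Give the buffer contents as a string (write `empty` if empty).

After op 1 (type): buf='blue' undo_depth=1 redo_depth=0
After op 2 (delete): buf='(empty)' undo_depth=2 redo_depth=0
After op 3 (type): buf='go' undo_depth=3 redo_depth=0
After op 4 (undo): buf='(empty)' undo_depth=2 redo_depth=1
After op 5 (undo): buf='blue' undo_depth=1 redo_depth=2
After op 6 (type): buf='bluehi' undo_depth=2 redo_depth=0
After op 7 (undo): buf='blue' undo_depth=1 redo_depth=1
After op 8 (type): buf='blueabc' undo_depth=2 redo_depth=0
After op 9 (type): buf='blueabcone' undo_depth=3 redo_depth=0

Answer: blueabcone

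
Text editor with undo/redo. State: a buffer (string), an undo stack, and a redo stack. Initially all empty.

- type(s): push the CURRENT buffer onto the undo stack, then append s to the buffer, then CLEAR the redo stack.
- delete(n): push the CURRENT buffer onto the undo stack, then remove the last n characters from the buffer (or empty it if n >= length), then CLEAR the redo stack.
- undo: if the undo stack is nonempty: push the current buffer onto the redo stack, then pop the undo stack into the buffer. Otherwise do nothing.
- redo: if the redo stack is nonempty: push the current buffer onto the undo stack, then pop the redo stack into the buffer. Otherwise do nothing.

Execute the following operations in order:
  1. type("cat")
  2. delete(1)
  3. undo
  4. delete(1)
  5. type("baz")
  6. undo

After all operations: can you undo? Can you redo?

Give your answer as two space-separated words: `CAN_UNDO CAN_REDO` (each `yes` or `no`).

Answer: yes yes

Derivation:
After op 1 (type): buf='cat' undo_depth=1 redo_depth=0
After op 2 (delete): buf='ca' undo_depth=2 redo_depth=0
After op 3 (undo): buf='cat' undo_depth=1 redo_depth=1
After op 4 (delete): buf='ca' undo_depth=2 redo_depth=0
After op 5 (type): buf='cabaz' undo_depth=3 redo_depth=0
After op 6 (undo): buf='ca' undo_depth=2 redo_depth=1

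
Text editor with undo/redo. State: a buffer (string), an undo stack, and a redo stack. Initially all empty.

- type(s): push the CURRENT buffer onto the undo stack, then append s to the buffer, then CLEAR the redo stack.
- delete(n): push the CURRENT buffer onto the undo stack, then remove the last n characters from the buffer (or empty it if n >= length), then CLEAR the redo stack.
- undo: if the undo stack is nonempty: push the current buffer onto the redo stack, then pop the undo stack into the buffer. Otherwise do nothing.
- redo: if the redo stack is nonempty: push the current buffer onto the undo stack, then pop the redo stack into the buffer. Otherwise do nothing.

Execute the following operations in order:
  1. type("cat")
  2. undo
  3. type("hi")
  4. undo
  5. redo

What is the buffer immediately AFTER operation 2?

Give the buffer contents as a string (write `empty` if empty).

After op 1 (type): buf='cat' undo_depth=1 redo_depth=0
After op 2 (undo): buf='(empty)' undo_depth=0 redo_depth=1

Answer: empty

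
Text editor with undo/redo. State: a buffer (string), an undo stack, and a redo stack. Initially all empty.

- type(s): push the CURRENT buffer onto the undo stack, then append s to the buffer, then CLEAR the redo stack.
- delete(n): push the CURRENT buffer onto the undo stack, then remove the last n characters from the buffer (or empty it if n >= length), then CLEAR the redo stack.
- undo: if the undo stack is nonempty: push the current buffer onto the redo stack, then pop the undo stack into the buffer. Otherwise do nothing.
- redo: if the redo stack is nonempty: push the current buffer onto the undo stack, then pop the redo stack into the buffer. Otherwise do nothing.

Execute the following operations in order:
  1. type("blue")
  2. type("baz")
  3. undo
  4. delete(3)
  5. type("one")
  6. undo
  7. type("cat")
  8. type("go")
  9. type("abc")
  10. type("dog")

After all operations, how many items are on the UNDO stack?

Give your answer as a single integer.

Answer: 6

Derivation:
After op 1 (type): buf='blue' undo_depth=1 redo_depth=0
After op 2 (type): buf='bluebaz' undo_depth=2 redo_depth=0
After op 3 (undo): buf='blue' undo_depth=1 redo_depth=1
After op 4 (delete): buf='b' undo_depth=2 redo_depth=0
After op 5 (type): buf='bone' undo_depth=3 redo_depth=0
After op 6 (undo): buf='b' undo_depth=2 redo_depth=1
After op 7 (type): buf='bcat' undo_depth=3 redo_depth=0
After op 8 (type): buf='bcatgo' undo_depth=4 redo_depth=0
After op 9 (type): buf='bcatgoabc' undo_depth=5 redo_depth=0
After op 10 (type): buf='bcatgoabcdog' undo_depth=6 redo_depth=0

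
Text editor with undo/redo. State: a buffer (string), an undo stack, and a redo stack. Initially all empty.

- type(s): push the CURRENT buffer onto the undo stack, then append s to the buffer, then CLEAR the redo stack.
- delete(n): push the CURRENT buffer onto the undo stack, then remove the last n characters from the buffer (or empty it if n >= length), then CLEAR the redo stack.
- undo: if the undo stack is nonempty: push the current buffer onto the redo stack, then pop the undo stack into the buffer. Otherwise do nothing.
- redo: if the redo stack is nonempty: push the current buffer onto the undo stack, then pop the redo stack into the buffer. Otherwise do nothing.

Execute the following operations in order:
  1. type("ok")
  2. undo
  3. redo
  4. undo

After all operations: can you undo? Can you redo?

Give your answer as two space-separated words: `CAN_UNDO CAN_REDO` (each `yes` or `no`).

Answer: no yes

Derivation:
After op 1 (type): buf='ok' undo_depth=1 redo_depth=0
After op 2 (undo): buf='(empty)' undo_depth=0 redo_depth=1
After op 3 (redo): buf='ok' undo_depth=1 redo_depth=0
After op 4 (undo): buf='(empty)' undo_depth=0 redo_depth=1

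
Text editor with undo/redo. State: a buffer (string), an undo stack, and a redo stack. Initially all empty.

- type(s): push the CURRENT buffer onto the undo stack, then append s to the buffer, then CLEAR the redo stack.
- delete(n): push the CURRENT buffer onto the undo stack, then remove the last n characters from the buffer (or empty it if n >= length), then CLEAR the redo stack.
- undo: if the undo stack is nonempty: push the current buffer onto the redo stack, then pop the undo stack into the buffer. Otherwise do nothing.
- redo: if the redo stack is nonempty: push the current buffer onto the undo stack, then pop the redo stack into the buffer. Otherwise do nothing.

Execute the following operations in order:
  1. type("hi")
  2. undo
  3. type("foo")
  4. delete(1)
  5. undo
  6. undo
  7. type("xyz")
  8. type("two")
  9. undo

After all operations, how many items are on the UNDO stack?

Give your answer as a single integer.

Answer: 1

Derivation:
After op 1 (type): buf='hi' undo_depth=1 redo_depth=0
After op 2 (undo): buf='(empty)' undo_depth=0 redo_depth=1
After op 3 (type): buf='foo' undo_depth=1 redo_depth=0
After op 4 (delete): buf='fo' undo_depth=2 redo_depth=0
After op 5 (undo): buf='foo' undo_depth=1 redo_depth=1
After op 6 (undo): buf='(empty)' undo_depth=0 redo_depth=2
After op 7 (type): buf='xyz' undo_depth=1 redo_depth=0
After op 8 (type): buf='xyztwo' undo_depth=2 redo_depth=0
After op 9 (undo): buf='xyz' undo_depth=1 redo_depth=1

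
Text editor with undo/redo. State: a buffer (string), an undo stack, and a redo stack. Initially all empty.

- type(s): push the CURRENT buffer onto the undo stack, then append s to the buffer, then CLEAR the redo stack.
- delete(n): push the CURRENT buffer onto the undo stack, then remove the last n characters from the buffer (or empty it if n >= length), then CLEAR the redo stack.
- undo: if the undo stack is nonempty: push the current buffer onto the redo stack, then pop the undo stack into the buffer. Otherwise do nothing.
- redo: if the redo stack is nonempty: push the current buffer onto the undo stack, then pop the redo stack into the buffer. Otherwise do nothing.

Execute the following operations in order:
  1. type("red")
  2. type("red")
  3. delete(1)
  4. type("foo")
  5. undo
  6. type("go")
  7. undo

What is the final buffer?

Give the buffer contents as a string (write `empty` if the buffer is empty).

After op 1 (type): buf='red' undo_depth=1 redo_depth=0
After op 2 (type): buf='redred' undo_depth=2 redo_depth=0
After op 3 (delete): buf='redre' undo_depth=3 redo_depth=0
After op 4 (type): buf='redrefoo' undo_depth=4 redo_depth=0
After op 5 (undo): buf='redre' undo_depth=3 redo_depth=1
After op 6 (type): buf='redrego' undo_depth=4 redo_depth=0
After op 7 (undo): buf='redre' undo_depth=3 redo_depth=1

Answer: redre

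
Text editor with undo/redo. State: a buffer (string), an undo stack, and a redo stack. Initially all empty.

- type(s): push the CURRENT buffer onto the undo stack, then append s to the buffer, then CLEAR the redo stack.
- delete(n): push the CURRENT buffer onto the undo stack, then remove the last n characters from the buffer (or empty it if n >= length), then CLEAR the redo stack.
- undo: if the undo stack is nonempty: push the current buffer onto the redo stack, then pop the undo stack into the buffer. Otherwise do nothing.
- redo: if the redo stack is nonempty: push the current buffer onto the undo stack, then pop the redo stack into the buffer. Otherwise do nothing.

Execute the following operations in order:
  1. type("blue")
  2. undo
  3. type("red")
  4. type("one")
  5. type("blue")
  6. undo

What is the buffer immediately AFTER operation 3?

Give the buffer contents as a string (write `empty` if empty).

Answer: red

Derivation:
After op 1 (type): buf='blue' undo_depth=1 redo_depth=0
After op 2 (undo): buf='(empty)' undo_depth=0 redo_depth=1
After op 3 (type): buf='red' undo_depth=1 redo_depth=0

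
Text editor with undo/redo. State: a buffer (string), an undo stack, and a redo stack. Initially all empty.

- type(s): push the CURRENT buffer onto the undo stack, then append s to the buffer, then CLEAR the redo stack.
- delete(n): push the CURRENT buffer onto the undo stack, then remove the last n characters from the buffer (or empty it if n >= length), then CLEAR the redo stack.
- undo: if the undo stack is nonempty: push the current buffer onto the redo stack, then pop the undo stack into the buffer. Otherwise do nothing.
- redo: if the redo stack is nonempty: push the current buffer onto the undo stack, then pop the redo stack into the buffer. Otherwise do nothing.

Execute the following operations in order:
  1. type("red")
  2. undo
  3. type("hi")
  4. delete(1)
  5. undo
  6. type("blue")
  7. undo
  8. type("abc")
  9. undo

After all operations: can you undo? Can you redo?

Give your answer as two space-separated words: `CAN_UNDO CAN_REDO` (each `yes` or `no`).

Answer: yes yes

Derivation:
After op 1 (type): buf='red' undo_depth=1 redo_depth=0
After op 2 (undo): buf='(empty)' undo_depth=0 redo_depth=1
After op 3 (type): buf='hi' undo_depth=1 redo_depth=0
After op 4 (delete): buf='h' undo_depth=2 redo_depth=0
After op 5 (undo): buf='hi' undo_depth=1 redo_depth=1
After op 6 (type): buf='hiblue' undo_depth=2 redo_depth=0
After op 7 (undo): buf='hi' undo_depth=1 redo_depth=1
After op 8 (type): buf='hiabc' undo_depth=2 redo_depth=0
After op 9 (undo): buf='hi' undo_depth=1 redo_depth=1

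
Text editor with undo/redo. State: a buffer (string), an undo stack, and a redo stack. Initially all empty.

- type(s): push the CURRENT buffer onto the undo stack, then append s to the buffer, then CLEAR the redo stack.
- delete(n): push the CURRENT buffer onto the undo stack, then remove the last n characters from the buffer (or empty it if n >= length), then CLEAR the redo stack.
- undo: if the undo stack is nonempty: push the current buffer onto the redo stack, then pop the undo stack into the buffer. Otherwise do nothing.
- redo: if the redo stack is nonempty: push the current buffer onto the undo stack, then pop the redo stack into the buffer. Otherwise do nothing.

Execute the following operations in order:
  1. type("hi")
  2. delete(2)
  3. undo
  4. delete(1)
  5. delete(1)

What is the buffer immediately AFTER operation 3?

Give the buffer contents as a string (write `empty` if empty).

After op 1 (type): buf='hi' undo_depth=1 redo_depth=0
After op 2 (delete): buf='(empty)' undo_depth=2 redo_depth=0
After op 3 (undo): buf='hi' undo_depth=1 redo_depth=1

Answer: hi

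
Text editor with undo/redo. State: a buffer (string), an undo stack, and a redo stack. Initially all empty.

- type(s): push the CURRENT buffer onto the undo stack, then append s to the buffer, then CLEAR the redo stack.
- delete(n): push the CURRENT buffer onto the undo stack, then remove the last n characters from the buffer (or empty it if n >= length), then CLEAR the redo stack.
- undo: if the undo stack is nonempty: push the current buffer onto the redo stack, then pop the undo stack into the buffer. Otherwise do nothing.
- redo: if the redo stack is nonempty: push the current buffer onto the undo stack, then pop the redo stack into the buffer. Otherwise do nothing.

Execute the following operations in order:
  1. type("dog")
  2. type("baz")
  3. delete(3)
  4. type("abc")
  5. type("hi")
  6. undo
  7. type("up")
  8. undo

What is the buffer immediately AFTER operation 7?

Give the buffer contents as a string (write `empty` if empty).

After op 1 (type): buf='dog' undo_depth=1 redo_depth=0
After op 2 (type): buf='dogbaz' undo_depth=2 redo_depth=0
After op 3 (delete): buf='dog' undo_depth=3 redo_depth=0
After op 4 (type): buf='dogabc' undo_depth=4 redo_depth=0
After op 5 (type): buf='dogabchi' undo_depth=5 redo_depth=0
After op 6 (undo): buf='dogabc' undo_depth=4 redo_depth=1
After op 7 (type): buf='dogabcup' undo_depth=5 redo_depth=0

Answer: dogabcup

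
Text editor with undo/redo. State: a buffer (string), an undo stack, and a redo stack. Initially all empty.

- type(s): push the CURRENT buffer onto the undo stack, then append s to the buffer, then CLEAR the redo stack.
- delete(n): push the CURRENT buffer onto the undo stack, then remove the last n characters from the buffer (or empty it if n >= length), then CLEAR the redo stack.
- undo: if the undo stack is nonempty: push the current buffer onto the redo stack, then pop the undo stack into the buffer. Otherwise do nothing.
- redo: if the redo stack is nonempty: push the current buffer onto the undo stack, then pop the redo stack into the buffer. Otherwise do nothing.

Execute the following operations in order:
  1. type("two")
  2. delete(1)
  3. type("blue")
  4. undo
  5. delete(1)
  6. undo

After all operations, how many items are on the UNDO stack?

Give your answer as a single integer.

Answer: 2

Derivation:
After op 1 (type): buf='two' undo_depth=1 redo_depth=0
After op 2 (delete): buf='tw' undo_depth=2 redo_depth=0
After op 3 (type): buf='twblue' undo_depth=3 redo_depth=0
After op 4 (undo): buf='tw' undo_depth=2 redo_depth=1
After op 5 (delete): buf='t' undo_depth=3 redo_depth=0
After op 6 (undo): buf='tw' undo_depth=2 redo_depth=1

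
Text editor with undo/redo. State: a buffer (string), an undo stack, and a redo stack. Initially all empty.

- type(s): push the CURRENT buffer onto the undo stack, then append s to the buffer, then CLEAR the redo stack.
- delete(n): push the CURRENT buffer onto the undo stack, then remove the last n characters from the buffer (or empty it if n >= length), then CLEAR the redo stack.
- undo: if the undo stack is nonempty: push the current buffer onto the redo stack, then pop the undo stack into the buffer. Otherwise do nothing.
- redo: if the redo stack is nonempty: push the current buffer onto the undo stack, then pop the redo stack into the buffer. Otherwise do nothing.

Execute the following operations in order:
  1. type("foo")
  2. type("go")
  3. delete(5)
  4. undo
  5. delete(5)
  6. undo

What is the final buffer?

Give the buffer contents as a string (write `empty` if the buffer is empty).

Answer: foogo

Derivation:
After op 1 (type): buf='foo' undo_depth=1 redo_depth=0
After op 2 (type): buf='foogo' undo_depth=2 redo_depth=0
After op 3 (delete): buf='(empty)' undo_depth=3 redo_depth=0
After op 4 (undo): buf='foogo' undo_depth=2 redo_depth=1
After op 5 (delete): buf='(empty)' undo_depth=3 redo_depth=0
After op 6 (undo): buf='foogo' undo_depth=2 redo_depth=1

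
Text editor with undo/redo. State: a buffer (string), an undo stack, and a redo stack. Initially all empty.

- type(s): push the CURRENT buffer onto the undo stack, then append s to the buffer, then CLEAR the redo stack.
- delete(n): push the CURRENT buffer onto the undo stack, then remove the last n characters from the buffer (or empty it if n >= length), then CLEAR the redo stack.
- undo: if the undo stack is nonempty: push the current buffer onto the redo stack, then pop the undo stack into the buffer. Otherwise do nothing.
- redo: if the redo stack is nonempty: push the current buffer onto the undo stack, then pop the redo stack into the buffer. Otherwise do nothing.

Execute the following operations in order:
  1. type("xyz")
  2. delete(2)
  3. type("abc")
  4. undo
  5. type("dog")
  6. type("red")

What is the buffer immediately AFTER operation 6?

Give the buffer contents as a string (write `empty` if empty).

Answer: xdogred

Derivation:
After op 1 (type): buf='xyz' undo_depth=1 redo_depth=0
After op 2 (delete): buf='x' undo_depth=2 redo_depth=0
After op 3 (type): buf='xabc' undo_depth=3 redo_depth=0
After op 4 (undo): buf='x' undo_depth=2 redo_depth=1
After op 5 (type): buf='xdog' undo_depth=3 redo_depth=0
After op 6 (type): buf='xdogred' undo_depth=4 redo_depth=0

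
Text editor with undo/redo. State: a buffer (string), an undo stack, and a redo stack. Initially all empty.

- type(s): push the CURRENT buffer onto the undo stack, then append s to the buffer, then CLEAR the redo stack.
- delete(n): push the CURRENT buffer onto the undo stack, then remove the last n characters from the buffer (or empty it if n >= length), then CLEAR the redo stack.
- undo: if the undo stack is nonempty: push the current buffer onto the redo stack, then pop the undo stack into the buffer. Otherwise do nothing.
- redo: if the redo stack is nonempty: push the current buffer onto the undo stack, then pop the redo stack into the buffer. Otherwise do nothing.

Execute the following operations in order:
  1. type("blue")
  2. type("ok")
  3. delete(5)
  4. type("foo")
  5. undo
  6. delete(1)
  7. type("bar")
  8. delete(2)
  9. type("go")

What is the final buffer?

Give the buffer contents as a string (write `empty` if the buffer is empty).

After op 1 (type): buf='blue' undo_depth=1 redo_depth=0
After op 2 (type): buf='blueok' undo_depth=2 redo_depth=0
After op 3 (delete): buf='b' undo_depth=3 redo_depth=0
After op 4 (type): buf='bfoo' undo_depth=4 redo_depth=0
After op 5 (undo): buf='b' undo_depth=3 redo_depth=1
After op 6 (delete): buf='(empty)' undo_depth=4 redo_depth=0
After op 7 (type): buf='bar' undo_depth=5 redo_depth=0
After op 8 (delete): buf='b' undo_depth=6 redo_depth=0
After op 9 (type): buf='bgo' undo_depth=7 redo_depth=0

Answer: bgo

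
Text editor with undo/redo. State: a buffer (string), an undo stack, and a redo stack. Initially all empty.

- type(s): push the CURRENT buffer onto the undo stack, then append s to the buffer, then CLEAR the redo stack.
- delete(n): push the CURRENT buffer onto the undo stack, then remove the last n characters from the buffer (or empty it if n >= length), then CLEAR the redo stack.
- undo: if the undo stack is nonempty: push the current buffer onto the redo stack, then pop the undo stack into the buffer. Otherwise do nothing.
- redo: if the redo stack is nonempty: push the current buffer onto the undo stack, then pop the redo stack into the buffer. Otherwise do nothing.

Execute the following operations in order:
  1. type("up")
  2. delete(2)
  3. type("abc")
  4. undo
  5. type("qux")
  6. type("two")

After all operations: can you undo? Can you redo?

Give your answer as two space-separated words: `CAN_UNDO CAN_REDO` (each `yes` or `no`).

Answer: yes no

Derivation:
After op 1 (type): buf='up' undo_depth=1 redo_depth=0
After op 2 (delete): buf='(empty)' undo_depth=2 redo_depth=0
After op 3 (type): buf='abc' undo_depth=3 redo_depth=0
After op 4 (undo): buf='(empty)' undo_depth=2 redo_depth=1
After op 5 (type): buf='qux' undo_depth=3 redo_depth=0
After op 6 (type): buf='quxtwo' undo_depth=4 redo_depth=0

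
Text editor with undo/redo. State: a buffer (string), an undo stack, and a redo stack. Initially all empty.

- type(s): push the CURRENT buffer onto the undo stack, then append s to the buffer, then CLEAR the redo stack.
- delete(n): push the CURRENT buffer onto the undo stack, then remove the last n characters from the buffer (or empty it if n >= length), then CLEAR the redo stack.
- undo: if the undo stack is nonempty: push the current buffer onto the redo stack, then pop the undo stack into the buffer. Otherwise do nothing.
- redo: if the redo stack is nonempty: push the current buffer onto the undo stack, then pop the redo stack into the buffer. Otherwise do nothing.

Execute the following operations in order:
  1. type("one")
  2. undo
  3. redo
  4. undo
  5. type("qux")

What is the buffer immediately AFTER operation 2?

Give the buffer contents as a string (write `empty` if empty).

After op 1 (type): buf='one' undo_depth=1 redo_depth=0
After op 2 (undo): buf='(empty)' undo_depth=0 redo_depth=1

Answer: empty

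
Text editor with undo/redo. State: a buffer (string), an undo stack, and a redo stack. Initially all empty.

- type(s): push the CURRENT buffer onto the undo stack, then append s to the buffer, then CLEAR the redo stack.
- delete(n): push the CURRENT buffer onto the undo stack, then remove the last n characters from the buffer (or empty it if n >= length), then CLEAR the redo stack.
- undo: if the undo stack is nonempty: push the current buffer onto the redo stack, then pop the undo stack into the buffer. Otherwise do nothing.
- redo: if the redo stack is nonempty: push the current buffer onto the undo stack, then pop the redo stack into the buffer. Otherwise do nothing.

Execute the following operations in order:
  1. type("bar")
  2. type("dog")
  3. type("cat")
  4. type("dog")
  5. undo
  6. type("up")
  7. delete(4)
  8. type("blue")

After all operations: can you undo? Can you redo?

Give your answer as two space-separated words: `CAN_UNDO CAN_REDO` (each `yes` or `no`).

After op 1 (type): buf='bar' undo_depth=1 redo_depth=0
After op 2 (type): buf='bardog' undo_depth=2 redo_depth=0
After op 3 (type): buf='bardogcat' undo_depth=3 redo_depth=0
After op 4 (type): buf='bardogcatdog' undo_depth=4 redo_depth=0
After op 5 (undo): buf='bardogcat' undo_depth=3 redo_depth=1
After op 6 (type): buf='bardogcatup' undo_depth=4 redo_depth=0
After op 7 (delete): buf='bardogc' undo_depth=5 redo_depth=0
After op 8 (type): buf='bardogcblue' undo_depth=6 redo_depth=0

Answer: yes no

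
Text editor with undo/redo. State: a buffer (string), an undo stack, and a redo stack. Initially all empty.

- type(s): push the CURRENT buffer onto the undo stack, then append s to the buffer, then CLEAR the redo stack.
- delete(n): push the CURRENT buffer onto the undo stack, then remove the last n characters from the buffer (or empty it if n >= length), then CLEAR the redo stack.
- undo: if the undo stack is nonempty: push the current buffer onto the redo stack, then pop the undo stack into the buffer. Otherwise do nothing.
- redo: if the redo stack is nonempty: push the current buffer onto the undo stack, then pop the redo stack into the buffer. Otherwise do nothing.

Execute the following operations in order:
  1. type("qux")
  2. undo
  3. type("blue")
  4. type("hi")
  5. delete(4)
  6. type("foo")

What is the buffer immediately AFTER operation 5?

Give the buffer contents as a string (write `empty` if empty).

Answer: bl

Derivation:
After op 1 (type): buf='qux' undo_depth=1 redo_depth=0
After op 2 (undo): buf='(empty)' undo_depth=0 redo_depth=1
After op 3 (type): buf='blue' undo_depth=1 redo_depth=0
After op 4 (type): buf='bluehi' undo_depth=2 redo_depth=0
After op 5 (delete): buf='bl' undo_depth=3 redo_depth=0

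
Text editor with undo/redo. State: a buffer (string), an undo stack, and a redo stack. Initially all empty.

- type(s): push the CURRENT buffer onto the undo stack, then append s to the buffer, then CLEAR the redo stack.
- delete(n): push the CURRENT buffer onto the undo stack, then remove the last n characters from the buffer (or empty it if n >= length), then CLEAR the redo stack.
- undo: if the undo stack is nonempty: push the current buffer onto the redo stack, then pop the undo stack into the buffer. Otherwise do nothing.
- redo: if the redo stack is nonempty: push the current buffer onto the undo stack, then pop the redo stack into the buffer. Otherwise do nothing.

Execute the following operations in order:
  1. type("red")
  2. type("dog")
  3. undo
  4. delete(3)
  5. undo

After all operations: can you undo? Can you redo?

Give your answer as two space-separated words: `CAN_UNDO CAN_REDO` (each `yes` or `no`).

Answer: yes yes

Derivation:
After op 1 (type): buf='red' undo_depth=1 redo_depth=0
After op 2 (type): buf='reddog' undo_depth=2 redo_depth=0
After op 3 (undo): buf='red' undo_depth=1 redo_depth=1
After op 4 (delete): buf='(empty)' undo_depth=2 redo_depth=0
After op 5 (undo): buf='red' undo_depth=1 redo_depth=1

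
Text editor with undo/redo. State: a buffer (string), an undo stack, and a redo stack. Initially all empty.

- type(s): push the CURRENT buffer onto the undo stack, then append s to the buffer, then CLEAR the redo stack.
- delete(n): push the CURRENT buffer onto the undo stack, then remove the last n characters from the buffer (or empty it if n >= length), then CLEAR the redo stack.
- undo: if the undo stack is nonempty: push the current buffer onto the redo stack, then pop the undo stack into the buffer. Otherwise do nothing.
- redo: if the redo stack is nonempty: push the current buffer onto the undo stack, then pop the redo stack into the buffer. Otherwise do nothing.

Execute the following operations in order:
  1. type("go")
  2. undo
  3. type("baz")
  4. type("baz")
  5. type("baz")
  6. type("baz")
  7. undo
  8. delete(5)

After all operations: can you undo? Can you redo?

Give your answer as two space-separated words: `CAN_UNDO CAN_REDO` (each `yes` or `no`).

Answer: yes no

Derivation:
After op 1 (type): buf='go' undo_depth=1 redo_depth=0
After op 2 (undo): buf='(empty)' undo_depth=0 redo_depth=1
After op 3 (type): buf='baz' undo_depth=1 redo_depth=0
After op 4 (type): buf='bazbaz' undo_depth=2 redo_depth=0
After op 5 (type): buf='bazbazbaz' undo_depth=3 redo_depth=0
After op 6 (type): buf='bazbazbazbaz' undo_depth=4 redo_depth=0
After op 7 (undo): buf='bazbazbaz' undo_depth=3 redo_depth=1
After op 8 (delete): buf='bazb' undo_depth=4 redo_depth=0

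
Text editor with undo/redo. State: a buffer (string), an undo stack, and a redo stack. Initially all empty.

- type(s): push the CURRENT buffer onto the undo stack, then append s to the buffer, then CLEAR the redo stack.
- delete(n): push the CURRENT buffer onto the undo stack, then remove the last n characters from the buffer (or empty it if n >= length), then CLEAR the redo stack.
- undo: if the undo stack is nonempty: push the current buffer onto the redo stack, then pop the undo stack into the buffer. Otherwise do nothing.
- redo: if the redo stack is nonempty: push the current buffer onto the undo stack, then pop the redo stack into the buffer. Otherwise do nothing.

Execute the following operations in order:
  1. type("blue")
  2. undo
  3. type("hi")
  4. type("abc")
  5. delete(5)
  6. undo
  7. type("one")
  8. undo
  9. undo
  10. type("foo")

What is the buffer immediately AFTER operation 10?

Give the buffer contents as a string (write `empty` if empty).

After op 1 (type): buf='blue' undo_depth=1 redo_depth=0
After op 2 (undo): buf='(empty)' undo_depth=0 redo_depth=1
After op 3 (type): buf='hi' undo_depth=1 redo_depth=0
After op 4 (type): buf='hiabc' undo_depth=2 redo_depth=0
After op 5 (delete): buf='(empty)' undo_depth=3 redo_depth=0
After op 6 (undo): buf='hiabc' undo_depth=2 redo_depth=1
After op 7 (type): buf='hiabcone' undo_depth=3 redo_depth=0
After op 8 (undo): buf='hiabc' undo_depth=2 redo_depth=1
After op 9 (undo): buf='hi' undo_depth=1 redo_depth=2
After op 10 (type): buf='hifoo' undo_depth=2 redo_depth=0

Answer: hifoo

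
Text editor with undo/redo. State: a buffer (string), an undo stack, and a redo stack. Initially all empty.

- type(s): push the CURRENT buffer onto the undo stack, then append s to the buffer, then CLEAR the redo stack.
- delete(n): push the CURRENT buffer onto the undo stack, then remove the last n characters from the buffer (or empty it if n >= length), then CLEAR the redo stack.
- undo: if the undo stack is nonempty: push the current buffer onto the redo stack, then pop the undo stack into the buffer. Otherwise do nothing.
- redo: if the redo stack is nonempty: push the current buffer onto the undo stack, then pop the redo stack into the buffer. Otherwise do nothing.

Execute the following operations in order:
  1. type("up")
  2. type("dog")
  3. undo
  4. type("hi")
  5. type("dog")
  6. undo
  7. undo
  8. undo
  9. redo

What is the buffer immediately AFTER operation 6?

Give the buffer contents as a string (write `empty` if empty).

Answer: uphi

Derivation:
After op 1 (type): buf='up' undo_depth=1 redo_depth=0
After op 2 (type): buf='updog' undo_depth=2 redo_depth=0
After op 3 (undo): buf='up' undo_depth=1 redo_depth=1
After op 4 (type): buf='uphi' undo_depth=2 redo_depth=0
After op 5 (type): buf='uphidog' undo_depth=3 redo_depth=0
After op 6 (undo): buf='uphi' undo_depth=2 redo_depth=1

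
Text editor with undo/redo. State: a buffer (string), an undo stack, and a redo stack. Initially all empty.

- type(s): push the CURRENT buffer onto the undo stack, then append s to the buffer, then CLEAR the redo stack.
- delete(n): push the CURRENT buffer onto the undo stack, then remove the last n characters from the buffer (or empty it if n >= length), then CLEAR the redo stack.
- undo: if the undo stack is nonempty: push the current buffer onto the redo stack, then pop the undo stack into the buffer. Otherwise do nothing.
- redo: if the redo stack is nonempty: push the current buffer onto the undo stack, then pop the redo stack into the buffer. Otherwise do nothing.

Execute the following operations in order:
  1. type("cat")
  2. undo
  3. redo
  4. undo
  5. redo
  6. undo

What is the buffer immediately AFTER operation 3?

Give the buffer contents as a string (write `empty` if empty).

Answer: cat

Derivation:
After op 1 (type): buf='cat' undo_depth=1 redo_depth=0
After op 2 (undo): buf='(empty)' undo_depth=0 redo_depth=1
After op 3 (redo): buf='cat' undo_depth=1 redo_depth=0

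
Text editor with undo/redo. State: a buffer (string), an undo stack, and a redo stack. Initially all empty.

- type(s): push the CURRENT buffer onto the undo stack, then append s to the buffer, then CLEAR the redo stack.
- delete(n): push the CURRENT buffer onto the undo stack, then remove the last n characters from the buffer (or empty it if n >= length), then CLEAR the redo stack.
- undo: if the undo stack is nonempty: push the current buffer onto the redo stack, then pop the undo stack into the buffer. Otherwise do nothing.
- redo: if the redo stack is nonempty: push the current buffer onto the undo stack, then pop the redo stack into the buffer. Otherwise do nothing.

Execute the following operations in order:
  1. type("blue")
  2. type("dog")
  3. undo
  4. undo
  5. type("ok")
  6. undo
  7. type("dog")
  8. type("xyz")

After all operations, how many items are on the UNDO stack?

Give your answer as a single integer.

Answer: 2

Derivation:
After op 1 (type): buf='blue' undo_depth=1 redo_depth=0
After op 2 (type): buf='bluedog' undo_depth=2 redo_depth=0
After op 3 (undo): buf='blue' undo_depth=1 redo_depth=1
After op 4 (undo): buf='(empty)' undo_depth=0 redo_depth=2
After op 5 (type): buf='ok' undo_depth=1 redo_depth=0
After op 6 (undo): buf='(empty)' undo_depth=0 redo_depth=1
After op 7 (type): buf='dog' undo_depth=1 redo_depth=0
After op 8 (type): buf='dogxyz' undo_depth=2 redo_depth=0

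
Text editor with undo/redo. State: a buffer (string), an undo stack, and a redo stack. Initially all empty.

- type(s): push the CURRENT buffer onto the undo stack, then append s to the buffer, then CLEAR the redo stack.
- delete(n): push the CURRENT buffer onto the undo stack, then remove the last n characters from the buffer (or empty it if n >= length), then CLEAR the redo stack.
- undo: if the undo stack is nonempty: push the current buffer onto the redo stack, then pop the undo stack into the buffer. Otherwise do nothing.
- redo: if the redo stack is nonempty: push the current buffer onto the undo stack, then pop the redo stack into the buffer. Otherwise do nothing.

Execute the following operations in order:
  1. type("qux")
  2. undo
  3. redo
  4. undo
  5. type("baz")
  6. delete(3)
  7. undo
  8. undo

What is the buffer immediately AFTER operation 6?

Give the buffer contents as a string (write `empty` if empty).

Answer: empty

Derivation:
After op 1 (type): buf='qux' undo_depth=1 redo_depth=0
After op 2 (undo): buf='(empty)' undo_depth=0 redo_depth=1
After op 3 (redo): buf='qux' undo_depth=1 redo_depth=0
After op 4 (undo): buf='(empty)' undo_depth=0 redo_depth=1
After op 5 (type): buf='baz' undo_depth=1 redo_depth=0
After op 6 (delete): buf='(empty)' undo_depth=2 redo_depth=0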